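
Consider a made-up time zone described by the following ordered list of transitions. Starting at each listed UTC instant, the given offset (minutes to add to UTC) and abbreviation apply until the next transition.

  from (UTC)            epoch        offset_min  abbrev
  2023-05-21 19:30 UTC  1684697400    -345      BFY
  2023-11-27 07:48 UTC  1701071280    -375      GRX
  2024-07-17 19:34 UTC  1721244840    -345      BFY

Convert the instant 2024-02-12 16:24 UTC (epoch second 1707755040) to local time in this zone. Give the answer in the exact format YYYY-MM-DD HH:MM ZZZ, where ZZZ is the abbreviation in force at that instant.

Query: 2024-02-12 16:24 UTC
Rule 2/3 (GRX, -06:15): 2023-11-27 07:48 UTC ≤ query < 2024-07-17 19:34 UTC
16·60 + 24 - 375 = 609 min
609 = 0·1440 + 609; 609 = 10·60 + 9 → 10:09, same day
→ 2024-02-12 10:09 GRX

2024-02-12 10:09 GRX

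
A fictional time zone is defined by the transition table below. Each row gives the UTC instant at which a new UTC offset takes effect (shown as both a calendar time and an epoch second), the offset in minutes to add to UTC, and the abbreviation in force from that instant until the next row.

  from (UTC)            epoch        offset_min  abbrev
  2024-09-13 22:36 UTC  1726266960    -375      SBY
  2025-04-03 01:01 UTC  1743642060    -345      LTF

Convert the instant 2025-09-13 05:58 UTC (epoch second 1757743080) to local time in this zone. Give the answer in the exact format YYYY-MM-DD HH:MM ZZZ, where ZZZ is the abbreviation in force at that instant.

Query: 2025-09-13 05:58 UTC
Rule 2/2 (LTF, -05:45): 2025-04-03 01:01 UTC ≤ query < +∞
5·60 + 58 - 345 = 13 min
13 = 0·1440 + 13; 13 = 0·60 + 13 → 00:13, same day
→ 2025-09-13 00:13 LTF

2025-09-13 00:13 LTF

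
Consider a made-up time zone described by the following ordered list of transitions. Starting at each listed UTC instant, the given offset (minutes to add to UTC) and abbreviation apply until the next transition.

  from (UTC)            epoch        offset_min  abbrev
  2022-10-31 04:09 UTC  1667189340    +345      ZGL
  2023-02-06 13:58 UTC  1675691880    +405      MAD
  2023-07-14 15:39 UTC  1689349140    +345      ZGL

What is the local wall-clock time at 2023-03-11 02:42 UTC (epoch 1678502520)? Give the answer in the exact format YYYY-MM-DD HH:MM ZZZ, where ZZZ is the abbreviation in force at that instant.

2023-03-11 09:27 MAD

Query: 2023-03-11 02:42 UTC
Rule 2/3 (MAD, +06:45): 2023-02-06 13:58 UTC ≤ query < 2023-07-14 15:39 UTC
2·60 + 42 + 405 = 567 min
567 = 0·1440 + 567; 567 = 9·60 + 27 → 09:27, same day
→ 2023-03-11 09:27 MAD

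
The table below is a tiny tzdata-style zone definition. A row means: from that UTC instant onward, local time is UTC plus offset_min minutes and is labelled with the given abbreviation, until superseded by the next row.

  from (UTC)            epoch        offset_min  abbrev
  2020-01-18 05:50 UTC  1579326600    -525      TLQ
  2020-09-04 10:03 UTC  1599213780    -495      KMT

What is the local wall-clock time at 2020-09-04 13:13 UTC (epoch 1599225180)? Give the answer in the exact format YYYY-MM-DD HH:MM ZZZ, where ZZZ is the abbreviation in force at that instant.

Query: 2020-09-04 13:13 UTC
Rule 2/2 (KMT, -08:15): 2020-09-04 10:03 UTC ≤ query < +∞
13·60 + 13 - 495 = 298 min
298 = 0·1440 + 298; 298 = 4·60 + 58 → 04:58, same day
→ 2020-09-04 04:58 KMT

2020-09-04 04:58 KMT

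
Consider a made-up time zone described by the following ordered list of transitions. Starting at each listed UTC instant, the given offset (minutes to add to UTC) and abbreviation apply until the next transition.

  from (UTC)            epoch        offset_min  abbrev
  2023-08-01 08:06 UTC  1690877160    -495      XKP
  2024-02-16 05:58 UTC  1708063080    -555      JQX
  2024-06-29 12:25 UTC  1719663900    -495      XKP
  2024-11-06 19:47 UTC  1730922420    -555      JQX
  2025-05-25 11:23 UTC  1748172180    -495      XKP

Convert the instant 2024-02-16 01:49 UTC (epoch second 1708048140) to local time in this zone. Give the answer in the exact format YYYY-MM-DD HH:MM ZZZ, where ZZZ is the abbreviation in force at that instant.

Query: 2024-02-16 01:49 UTC
Rule 1/5 (XKP, -08:15): 2023-08-01 08:06 UTC ≤ query < 2024-02-16 05:58 UTC
1·60 + 49 - 495 = -386 min
-386 = -1·1440 + 1054; 1054 = 17·60 + 34 → 17:34, 2024-02-16 - 1 day = 2024-02-15
→ 2024-02-15 17:34 XKP

2024-02-15 17:34 XKP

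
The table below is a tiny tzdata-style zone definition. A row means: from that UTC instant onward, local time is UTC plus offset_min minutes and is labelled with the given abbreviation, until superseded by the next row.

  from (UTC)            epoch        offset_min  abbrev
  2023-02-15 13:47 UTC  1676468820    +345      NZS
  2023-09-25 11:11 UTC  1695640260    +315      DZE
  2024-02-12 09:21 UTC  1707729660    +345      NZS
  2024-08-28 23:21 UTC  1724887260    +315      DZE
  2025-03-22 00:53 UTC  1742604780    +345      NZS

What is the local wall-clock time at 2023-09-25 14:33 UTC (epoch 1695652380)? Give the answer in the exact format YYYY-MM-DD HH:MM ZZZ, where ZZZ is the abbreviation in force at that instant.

2023-09-25 19:48 DZE

Query: 2023-09-25 14:33 UTC
Rule 2/5 (DZE, +05:15): 2023-09-25 11:11 UTC ≤ query < 2024-02-12 09:21 UTC
14·60 + 33 + 315 = 1188 min
1188 = 0·1440 + 1188; 1188 = 19·60 + 48 → 19:48, same day
→ 2023-09-25 19:48 DZE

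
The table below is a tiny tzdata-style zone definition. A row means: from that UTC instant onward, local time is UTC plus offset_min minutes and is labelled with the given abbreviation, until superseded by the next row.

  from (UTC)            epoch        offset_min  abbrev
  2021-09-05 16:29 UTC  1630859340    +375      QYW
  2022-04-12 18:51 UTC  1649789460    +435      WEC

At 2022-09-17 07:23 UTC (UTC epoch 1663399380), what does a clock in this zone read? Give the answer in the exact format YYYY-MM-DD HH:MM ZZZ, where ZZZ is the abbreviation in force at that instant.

2022-09-17 14:38 WEC

Query: 2022-09-17 07:23 UTC
Rule 2/2 (WEC, +07:15): 2022-04-12 18:51 UTC ≤ query < +∞
7·60 + 23 + 435 = 878 min
878 = 0·1440 + 878; 878 = 14·60 + 38 → 14:38, same day
→ 2022-09-17 14:38 WEC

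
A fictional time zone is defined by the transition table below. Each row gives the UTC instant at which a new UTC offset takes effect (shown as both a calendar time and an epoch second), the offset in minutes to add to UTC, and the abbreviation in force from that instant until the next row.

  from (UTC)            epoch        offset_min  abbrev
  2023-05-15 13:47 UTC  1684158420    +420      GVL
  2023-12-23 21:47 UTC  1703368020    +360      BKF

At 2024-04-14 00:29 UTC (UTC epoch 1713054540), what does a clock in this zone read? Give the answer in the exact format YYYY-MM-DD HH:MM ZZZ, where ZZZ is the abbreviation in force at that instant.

2024-04-14 06:29 BKF

Query: 2024-04-14 00:29 UTC
Rule 2/2 (BKF, +06:00): 2023-12-23 21:47 UTC ≤ query < +∞
0·60 + 29 + 360 = 389 min
389 = 0·1440 + 389; 389 = 6·60 + 29 → 06:29, same day
→ 2024-04-14 06:29 BKF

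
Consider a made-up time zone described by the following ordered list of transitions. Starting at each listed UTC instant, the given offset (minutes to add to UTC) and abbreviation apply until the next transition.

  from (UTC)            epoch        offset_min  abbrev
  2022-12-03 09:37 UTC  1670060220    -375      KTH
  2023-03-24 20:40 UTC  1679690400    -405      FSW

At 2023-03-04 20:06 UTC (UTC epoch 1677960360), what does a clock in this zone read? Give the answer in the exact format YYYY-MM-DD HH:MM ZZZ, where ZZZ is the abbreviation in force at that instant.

Query: 2023-03-04 20:06 UTC
Rule 1/2 (KTH, -06:15): 2022-12-03 09:37 UTC ≤ query < 2023-03-24 20:40 UTC
20·60 + 6 - 375 = 831 min
831 = 0·1440 + 831; 831 = 13·60 + 51 → 13:51, same day
→ 2023-03-04 13:51 KTH

2023-03-04 13:51 KTH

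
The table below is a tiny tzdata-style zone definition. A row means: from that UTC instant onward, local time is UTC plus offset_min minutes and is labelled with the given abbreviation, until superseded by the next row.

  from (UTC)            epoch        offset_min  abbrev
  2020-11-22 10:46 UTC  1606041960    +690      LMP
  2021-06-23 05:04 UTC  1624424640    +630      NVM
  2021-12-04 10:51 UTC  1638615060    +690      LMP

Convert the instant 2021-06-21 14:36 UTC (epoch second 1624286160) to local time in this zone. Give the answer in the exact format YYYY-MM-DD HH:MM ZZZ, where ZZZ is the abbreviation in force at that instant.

2021-06-22 02:06 LMP

Query: 2021-06-21 14:36 UTC
Rule 1/3 (LMP, +11:30): 2020-11-22 10:46 UTC ≤ query < 2021-06-23 05:04 UTC
14·60 + 36 + 690 = 1566 min
1566 = 1·1440 + 126; 126 = 2·60 + 6 → 02:06, 2021-06-21 + 1 day = 2021-06-22
→ 2021-06-22 02:06 LMP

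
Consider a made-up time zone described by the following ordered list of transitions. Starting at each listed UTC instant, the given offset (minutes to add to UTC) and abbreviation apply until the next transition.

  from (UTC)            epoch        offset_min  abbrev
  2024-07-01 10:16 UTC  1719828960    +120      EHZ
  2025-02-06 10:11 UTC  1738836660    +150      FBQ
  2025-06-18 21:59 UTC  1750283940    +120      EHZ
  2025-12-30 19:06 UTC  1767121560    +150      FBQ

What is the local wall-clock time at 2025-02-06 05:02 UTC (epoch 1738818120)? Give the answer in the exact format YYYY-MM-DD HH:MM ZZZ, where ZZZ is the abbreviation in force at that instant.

2025-02-06 07:02 EHZ

Query: 2025-02-06 05:02 UTC
Rule 1/4 (EHZ, +02:00): 2024-07-01 10:16 UTC ≤ query < 2025-02-06 10:11 UTC
5·60 + 2 + 120 = 422 min
422 = 0·1440 + 422; 422 = 7·60 + 2 → 07:02, same day
→ 2025-02-06 07:02 EHZ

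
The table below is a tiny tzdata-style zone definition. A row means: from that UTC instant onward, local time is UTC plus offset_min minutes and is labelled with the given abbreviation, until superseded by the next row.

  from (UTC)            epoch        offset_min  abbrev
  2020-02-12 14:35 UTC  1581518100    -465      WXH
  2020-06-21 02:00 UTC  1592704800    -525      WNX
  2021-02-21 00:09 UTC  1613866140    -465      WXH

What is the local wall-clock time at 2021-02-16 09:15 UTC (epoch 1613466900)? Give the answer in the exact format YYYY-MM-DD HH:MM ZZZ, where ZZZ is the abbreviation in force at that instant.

2021-02-16 00:30 WNX

Query: 2021-02-16 09:15 UTC
Rule 2/3 (WNX, -08:45): 2020-06-21 02:00 UTC ≤ query < 2021-02-21 00:09 UTC
9·60 + 15 - 525 = 30 min
30 = 0·1440 + 30; 30 = 0·60 + 30 → 00:30, same day
→ 2021-02-16 00:30 WNX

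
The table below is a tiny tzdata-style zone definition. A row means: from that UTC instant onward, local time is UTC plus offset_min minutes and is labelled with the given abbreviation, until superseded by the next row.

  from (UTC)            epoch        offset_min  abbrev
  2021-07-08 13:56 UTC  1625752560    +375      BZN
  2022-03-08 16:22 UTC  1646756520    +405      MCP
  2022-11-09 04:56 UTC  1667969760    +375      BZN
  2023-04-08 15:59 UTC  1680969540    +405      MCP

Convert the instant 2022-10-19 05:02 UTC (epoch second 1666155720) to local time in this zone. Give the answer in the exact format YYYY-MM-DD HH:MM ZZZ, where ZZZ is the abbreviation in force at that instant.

Query: 2022-10-19 05:02 UTC
Rule 2/4 (MCP, +06:45): 2022-03-08 16:22 UTC ≤ query < 2022-11-09 04:56 UTC
5·60 + 2 + 405 = 707 min
707 = 0·1440 + 707; 707 = 11·60 + 47 → 11:47, same day
→ 2022-10-19 11:47 MCP

2022-10-19 11:47 MCP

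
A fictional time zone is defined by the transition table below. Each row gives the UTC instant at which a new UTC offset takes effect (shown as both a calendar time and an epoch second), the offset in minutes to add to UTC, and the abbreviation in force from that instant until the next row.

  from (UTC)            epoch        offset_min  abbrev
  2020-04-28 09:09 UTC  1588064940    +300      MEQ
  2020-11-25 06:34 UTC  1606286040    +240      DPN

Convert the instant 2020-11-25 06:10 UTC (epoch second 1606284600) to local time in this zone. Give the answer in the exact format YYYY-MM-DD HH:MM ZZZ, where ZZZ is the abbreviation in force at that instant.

Query: 2020-11-25 06:10 UTC
Rule 1/2 (MEQ, +05:00): 2020-04-28 09:09 UTC ≤ query < 2020-11-25 06:34 UTC
6·60 + 10 + 300 = 670 min
670 = 0·1440 + 670; 670 = 11·60 + 10 → 11:10, same day
→ 2020-11-25 11:10 MEQ

2020-11-25 11:10 MEQ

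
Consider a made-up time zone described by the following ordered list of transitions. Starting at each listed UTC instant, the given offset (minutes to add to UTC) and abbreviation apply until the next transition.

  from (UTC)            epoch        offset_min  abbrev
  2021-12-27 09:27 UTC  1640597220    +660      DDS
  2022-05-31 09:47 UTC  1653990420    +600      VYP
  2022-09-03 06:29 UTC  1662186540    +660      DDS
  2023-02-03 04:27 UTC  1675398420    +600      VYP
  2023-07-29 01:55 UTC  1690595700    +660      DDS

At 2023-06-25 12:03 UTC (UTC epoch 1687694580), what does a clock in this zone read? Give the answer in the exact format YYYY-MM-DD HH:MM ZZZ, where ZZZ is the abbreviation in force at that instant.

Query: 2023-06-25 12:03 UTC
Rule 4/5 (VYP, +10:00): 2023-02-03 04:27 UTC ≤ query < 2023-07-29 01:55 UTC
12·60 + 3 + 600 = 1323 min
1323 = 0·1440 + 1323; 1323 = 22·60 + 3 → 22:03, same day
→ 2023-06-25 22:03 VYP

2023-06-25 22:03 VYP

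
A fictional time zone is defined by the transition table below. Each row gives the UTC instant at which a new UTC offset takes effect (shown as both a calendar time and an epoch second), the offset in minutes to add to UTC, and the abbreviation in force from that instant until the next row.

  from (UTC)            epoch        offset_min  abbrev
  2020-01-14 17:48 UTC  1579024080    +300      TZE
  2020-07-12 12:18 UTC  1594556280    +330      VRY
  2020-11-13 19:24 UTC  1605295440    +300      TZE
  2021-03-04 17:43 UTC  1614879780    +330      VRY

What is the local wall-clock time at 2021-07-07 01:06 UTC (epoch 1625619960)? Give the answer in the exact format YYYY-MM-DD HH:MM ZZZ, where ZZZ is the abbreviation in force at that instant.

2021-07-07 06:36 VRY

Query: 2021-07-07 01:06 UTC
Rule 4/4 (VRY, +05:30): 2021-03-04 17:43 UTC ≤ query < +∞
1·60 + 6 + 330 = 396 min
396 = 0·1440 + 396; 396 = 6·60 + 36 → 06:36, same day
→ 2021-07-07 06:36 VRY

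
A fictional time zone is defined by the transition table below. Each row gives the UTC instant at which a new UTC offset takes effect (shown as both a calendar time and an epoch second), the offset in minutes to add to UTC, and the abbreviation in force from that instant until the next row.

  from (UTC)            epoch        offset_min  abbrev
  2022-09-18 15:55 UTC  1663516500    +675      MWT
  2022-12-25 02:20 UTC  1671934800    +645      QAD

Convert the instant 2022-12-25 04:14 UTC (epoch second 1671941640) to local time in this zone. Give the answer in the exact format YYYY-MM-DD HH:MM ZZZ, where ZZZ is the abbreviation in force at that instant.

2022-12-25 14:59 QAD

Query: 2022-12-25 04:14 UTC
Rule 2/2 (QAD, +10:45): 2022-12-25 02:20 UTC ≤ query < +∞
4·60 + 14 + 645 = 899 min
899 = 0·1440 + 899; 899 = 14·60 + 59 → 14:59, same day
→ 2022-12-25 14:59 QAD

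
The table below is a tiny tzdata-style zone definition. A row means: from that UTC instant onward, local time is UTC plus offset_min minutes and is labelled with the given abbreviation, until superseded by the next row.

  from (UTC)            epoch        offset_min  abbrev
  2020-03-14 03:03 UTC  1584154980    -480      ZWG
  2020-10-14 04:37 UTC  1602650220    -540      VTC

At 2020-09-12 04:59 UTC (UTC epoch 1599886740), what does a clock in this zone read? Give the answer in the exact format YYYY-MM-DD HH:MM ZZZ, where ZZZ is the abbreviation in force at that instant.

Query: 2020-09-12 04:59 UTC
Rule 1/2 (ZWG, -08:00): 2020-03-14 03:03 UTC ≤ query < 2020-10-14 04:37 UTC
4·60 + 59 - 480 = -181 min
-181 = -1·1440 + 1259; 1259 = 20·60 + 59 → 20:59, 2020-09-12 - 1 day = 2020-09-11
→ 2020-09-11 20:59 ZWG

2020-09-11 20:59 ZWG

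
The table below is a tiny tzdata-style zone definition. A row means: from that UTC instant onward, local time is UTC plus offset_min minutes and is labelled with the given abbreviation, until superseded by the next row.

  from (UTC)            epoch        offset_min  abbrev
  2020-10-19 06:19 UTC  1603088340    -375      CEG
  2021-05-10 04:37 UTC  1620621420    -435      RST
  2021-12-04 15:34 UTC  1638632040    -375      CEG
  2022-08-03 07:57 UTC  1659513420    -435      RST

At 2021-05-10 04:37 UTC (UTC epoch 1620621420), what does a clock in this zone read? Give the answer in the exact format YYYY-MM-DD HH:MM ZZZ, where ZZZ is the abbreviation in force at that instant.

2021-05-09 21:22 RST

Query: 2021-05-10 04:37 UTC
Rule 2/4 (RST, -07:15): 2021-05-10 04:37 UTC ≤ query < 2021-12-04 15:34 UTC
4·60 + 37 - 435 = -158 min
-158 = -1·1440 + 1282; 1282 = 21·60 + 22 → 21:22, 2021-05-10 - 1 day = 2021-05-09
→ 2021-05-09 21:22 RST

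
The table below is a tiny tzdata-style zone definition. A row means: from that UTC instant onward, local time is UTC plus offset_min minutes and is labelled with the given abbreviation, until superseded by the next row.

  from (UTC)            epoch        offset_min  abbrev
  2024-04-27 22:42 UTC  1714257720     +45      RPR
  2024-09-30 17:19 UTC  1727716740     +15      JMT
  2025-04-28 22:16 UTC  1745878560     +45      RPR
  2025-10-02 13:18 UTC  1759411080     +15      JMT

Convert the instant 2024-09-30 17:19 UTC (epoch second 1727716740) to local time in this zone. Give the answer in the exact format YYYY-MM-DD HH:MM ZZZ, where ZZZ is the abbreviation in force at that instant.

2024-09-30 17:34 JMT

Query: 2024-09-30 17:19 UTC
Rule 2/4 (JMT, +00:15): 2024-09-30 17:19 UTC ≤ query < 2025-04-28 22:16 UTC
17·60 + 19 + 15 = 1054 min
1054 = 0·1440 + 1054; 1054 = 17·60 + 34 → 17:34, same day
→ 2024-09-30 17:34 JMT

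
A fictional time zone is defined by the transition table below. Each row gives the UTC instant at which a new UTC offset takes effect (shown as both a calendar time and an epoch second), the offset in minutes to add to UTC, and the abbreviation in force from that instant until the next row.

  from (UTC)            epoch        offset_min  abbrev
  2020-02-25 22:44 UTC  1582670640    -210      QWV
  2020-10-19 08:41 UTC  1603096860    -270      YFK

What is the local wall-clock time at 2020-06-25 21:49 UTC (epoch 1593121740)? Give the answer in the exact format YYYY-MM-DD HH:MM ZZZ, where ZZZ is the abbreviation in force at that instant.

2020-06-25 18:19 QWV

Query: 2020-06-25 21:49 UTC
Rule 1/2 (QWV, -03:30): 2020-02-25 22:44 UTC ≤ query < 2020-10-19 08:41 UTC
21·60 + 49 - 210 = 1099 min
1099 = 0·1440 + 1099; 1099 = 18·60 + 19 → 18:19, same day
→ 2020-06-25 18:19 QWV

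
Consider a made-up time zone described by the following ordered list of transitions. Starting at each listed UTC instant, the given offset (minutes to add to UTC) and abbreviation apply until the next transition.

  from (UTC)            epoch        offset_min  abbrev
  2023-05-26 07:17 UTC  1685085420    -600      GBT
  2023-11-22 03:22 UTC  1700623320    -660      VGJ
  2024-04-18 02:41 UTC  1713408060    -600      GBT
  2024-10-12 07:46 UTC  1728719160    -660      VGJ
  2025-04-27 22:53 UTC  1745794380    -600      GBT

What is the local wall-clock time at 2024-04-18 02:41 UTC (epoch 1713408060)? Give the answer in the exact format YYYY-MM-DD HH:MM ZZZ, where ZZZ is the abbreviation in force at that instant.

Query: 2024-04-18 02:41 UTC
Rule 3/5 (GBT, -10:00): 2024-04-18 02:41 UTC ≤ query < 2024-10-12 07:46 UTC
2·60 + 41 - 600 = -439 min
-439 = -1·1440 + 1001; 1001 = 16·60 + 41 → 16:41, 2024-04-18 - 1 day = 2024-04-17
→ 2024-04-17 16:41 GBT

2024-04-17 16:41 GBT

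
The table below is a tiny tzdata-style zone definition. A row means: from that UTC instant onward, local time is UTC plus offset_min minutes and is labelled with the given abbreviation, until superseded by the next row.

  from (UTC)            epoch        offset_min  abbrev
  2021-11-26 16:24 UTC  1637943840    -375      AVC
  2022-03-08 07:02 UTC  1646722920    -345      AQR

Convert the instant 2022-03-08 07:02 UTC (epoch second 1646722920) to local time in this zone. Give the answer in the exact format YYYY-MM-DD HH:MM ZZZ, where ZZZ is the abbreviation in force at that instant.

2022-03-08 01:17 AQR

Query: 2022-03-08 07:02 UTC
Rule 2/2 (AQR, -05:45): 2022-03-08 07:02 UTC ≤ query < +∞
7·60 + 2 - 345 = 77 min
77 = 0·1440 + 77; 77 = 1·60 + 17 → 01:17, same day
→ 2022-03-08 01:17 AQR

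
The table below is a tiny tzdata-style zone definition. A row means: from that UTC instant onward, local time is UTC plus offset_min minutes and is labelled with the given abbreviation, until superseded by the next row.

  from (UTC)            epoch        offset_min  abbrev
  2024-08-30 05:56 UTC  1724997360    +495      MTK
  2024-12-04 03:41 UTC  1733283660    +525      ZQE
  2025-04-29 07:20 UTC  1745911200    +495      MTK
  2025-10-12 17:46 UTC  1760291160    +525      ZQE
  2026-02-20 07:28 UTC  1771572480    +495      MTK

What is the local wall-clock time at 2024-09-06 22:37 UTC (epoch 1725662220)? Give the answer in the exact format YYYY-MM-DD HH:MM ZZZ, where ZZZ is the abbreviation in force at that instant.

Query: 2024-09-06 22:37 UTC
Rule 1/5 (MTK, +08:15): 2024-08-30 05:56 UTC ≤ query < 2024-12-04 03:41 UTC
22·60 + 37 + 495 = 1852 min
1852 = 1·1440 + 412; 412 = 6·60 + 52 → 06:52, 2024-09-06 + 1 day = 2024-09-07
→ 2024-09-07 06:52 MTK

2024-09-07 06:52 MTK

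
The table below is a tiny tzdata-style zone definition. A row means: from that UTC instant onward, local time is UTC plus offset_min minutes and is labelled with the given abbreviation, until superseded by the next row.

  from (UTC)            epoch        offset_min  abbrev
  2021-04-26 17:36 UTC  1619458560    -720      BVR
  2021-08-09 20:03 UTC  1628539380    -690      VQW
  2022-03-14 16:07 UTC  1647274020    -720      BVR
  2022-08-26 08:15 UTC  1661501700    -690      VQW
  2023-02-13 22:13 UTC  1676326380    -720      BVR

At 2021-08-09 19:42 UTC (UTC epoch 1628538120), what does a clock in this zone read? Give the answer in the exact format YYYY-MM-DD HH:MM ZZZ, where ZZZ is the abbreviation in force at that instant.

2021-08-09 07:42 BVR

Query: 2021-08-09 19:42 UTC
Rule 1/5 (BVR, -12:00): 2021-04-26 17:36 UTC ≤ query < 2021-08-09 20:03 UTC
19·60 + 42 - 720 = 462 min
462 = 0·1440 + 462; 462 = 7·60 + 42 → 07:42, same day
→ 2021-08-09 07:42 BVR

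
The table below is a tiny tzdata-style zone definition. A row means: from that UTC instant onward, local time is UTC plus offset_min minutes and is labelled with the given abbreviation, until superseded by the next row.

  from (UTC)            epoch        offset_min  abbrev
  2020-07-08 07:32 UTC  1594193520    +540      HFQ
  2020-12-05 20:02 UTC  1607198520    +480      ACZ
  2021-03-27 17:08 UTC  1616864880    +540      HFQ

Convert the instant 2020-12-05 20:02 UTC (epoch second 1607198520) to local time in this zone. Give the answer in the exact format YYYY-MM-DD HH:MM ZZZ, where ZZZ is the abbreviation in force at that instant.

Query: 2020-12-05 20:02 UTC
Rule 2/3 (ACZ, +08:00): 2020-12-05 20:02 UTC ≤ query < 2021-03-27 17:08 UTC
20·60 + 2 + 480 = 1682 min
1682 = 1·1440 + 242; 242 = 4·60 + 2 → 04:02, 2020-12-05 + 1 day = 2020-12-06
→ 2020-12-06 04:02 ACZ

2020-12-06 04:02 ACZ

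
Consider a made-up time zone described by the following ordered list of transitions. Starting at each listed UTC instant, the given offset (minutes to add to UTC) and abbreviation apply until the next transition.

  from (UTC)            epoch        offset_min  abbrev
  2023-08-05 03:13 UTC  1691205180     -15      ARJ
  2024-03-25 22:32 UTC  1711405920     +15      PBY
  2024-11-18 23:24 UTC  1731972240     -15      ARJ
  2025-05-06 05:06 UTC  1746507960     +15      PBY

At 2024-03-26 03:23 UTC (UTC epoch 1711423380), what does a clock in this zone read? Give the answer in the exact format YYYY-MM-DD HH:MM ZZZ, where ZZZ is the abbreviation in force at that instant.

2024-03-26 03:38 PBY

Query: 2024-03-26 03:23 UTC
Rule 2/4 (PBY, +00:15): 2024-03-25 22:32 UTC ≤ query < 2024-11-18 23:24 UTC
3·60 + 23 + 15 = 218 min
218 = 0·1440 + 218; 218 = 3·60 + 38 → 03:38, same day
→ 2024-03-26 03:38 PBY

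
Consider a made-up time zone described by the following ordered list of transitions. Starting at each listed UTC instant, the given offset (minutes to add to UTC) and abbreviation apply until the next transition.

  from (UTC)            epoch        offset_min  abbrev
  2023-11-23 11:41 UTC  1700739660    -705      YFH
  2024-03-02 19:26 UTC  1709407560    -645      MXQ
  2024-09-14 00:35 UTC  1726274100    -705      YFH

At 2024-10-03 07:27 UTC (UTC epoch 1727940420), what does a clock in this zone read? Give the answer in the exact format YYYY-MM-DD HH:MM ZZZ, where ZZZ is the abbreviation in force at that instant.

2024-10-02 19:42 YFH

Query: 2024-10-03 07:27 UTC
Rule 3/3 (YFH, -11:45): 2024-09-14 00:35 UTC ≤ query < +∞
7·60 + 27 - 705 = -258 min
-258 = -1·1440 + 1182; 1182 = 19·60 + 42 → 19:42, 2024-10-03 - 1 day = 2024-10-02
→ 2024-10-02 19:42 YFH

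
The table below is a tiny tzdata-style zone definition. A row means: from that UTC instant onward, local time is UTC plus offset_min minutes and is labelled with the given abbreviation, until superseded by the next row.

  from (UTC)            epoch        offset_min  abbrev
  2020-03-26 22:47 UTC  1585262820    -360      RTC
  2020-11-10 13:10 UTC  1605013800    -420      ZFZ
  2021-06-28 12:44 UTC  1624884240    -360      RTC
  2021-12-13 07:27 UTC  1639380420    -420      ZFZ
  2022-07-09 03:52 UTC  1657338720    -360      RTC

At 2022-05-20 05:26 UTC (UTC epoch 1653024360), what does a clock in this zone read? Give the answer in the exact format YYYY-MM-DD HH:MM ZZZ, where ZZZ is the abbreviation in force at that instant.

Query: 2022-05-20 05:26 UTC
Rule 4/5 (ZFZ, -07:00): 2021-12-13 07:27 UTC ≤ query < 2022-07-09 03:52 UTC
5·60 + 26 - 420 = -94 min
-94 = -1·1440 + 1346; 1346 = 22·60 + 26 → 22:26, 2022-05-20 - 1 day = 2022-05-19
→ 2022-05-19 22:26 ZFZ

2022-05-19 22:26 ZFZ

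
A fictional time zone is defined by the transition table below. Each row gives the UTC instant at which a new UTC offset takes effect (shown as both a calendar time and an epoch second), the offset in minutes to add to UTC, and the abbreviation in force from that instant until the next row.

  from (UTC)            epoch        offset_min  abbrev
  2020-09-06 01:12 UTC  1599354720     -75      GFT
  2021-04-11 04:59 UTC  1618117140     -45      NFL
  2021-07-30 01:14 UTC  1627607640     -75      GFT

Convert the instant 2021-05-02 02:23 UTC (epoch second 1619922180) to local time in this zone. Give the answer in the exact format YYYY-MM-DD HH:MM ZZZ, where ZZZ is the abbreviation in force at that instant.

2021-05-02 01:38 NFL

Query: 2021-05-02 02:23 UTC
Rule 2/3 (NFL, -00:45): 2021-04-11 04:59 UTC ≤ query < 2021-07-30 01:14 UTC
2·60 + 23 - 45 = 98 min
98 = 0·1440 + 98; 98 = 1·60 + 38 → 01:38, same day
→ 2021-05-02 01:38 NFL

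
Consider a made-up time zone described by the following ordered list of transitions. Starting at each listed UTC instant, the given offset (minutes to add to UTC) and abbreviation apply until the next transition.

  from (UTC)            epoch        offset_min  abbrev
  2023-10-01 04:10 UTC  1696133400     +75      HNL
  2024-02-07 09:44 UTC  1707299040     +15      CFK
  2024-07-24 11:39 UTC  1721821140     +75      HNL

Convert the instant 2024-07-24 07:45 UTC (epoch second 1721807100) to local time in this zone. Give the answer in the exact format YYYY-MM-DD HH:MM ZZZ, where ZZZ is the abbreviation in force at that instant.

Query: 2024-07-24 07:45 UTC
Rule 2/3 (CFK, +00:15): 2024-02-07 09:44 UTC ≤ query < 2024-07-24 11:39 UTC
7·60 + 45 + 15 = 480 min
480 = 0·1440 + 480; 480 = 8·60 + 0 → 08:00, same day
→ 2024-07-24 08:00 CFK

2024-07-24 08:00 CFK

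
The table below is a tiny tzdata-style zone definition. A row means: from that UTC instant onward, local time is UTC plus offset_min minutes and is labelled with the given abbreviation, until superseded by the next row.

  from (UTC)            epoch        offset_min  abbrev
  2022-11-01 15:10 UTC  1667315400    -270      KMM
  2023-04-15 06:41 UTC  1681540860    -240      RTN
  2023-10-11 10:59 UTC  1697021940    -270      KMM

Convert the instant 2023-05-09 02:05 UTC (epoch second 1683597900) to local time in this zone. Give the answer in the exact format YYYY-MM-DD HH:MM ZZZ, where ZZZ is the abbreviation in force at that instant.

Query: 2023-05-09 02:05 UTC
Rule 2/3 (RTN, -04:00): 2023-04-15 06:41 UTC ≤ query < 2023-10-11 10:59 UTC
2·60 + 5 - 240 = -115 min
-115 = -1·1440 + 1325; 1325 = 22·60 + 5 → 22:05, 2023-05-09 - 1 day = 2023-05-08
→ 2023-05-08 22:05 RTN

2023-05-08 22:05 RTN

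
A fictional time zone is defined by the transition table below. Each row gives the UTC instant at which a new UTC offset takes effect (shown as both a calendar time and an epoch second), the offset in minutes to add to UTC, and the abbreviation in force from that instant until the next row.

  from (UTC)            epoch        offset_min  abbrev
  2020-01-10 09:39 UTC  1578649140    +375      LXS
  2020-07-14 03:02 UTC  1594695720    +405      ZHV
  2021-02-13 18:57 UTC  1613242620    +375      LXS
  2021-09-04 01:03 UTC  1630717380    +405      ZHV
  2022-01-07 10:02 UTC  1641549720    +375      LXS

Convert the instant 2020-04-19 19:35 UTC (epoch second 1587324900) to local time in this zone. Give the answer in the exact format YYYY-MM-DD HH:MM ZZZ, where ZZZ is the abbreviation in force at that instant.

Query: 2020-04-19 19:35 UTC
Rule 1/5 (LXS, +06:15): 2020-01-10 09:39 UTC ≤ query < 2020-07-14 03:02 UTC
19·60 + 35 + 375 = 1550 min
1550 = 1·1440 + 110; 110 = 1·60 + 50 → 01:50, 2020-04-19 + 1 day = 2020-04-20
→ 2020-04-20 01:50 LXS

2020-04-20 01:50 LXS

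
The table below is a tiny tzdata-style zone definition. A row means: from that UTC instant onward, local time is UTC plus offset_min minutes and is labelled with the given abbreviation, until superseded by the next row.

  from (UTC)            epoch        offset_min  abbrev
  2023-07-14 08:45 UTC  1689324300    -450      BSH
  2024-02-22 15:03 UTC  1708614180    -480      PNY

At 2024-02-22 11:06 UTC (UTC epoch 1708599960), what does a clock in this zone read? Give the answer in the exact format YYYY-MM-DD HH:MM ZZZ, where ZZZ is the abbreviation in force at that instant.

2024-02-22 03:36 BSH

Query: 2024-02-22 11:06 UTC
Rule 1/2 (BSH, -07:30): 2023-07-14 08:45 UTC ≤ query < 2024-02-22 15:03 UTC
11·60 + 6 - 450 = 216 min
216 = 0·1440 + 216; 216 = 3·60 + 36 → 03:36, same day
→ 2024-02-22 03:36 BSH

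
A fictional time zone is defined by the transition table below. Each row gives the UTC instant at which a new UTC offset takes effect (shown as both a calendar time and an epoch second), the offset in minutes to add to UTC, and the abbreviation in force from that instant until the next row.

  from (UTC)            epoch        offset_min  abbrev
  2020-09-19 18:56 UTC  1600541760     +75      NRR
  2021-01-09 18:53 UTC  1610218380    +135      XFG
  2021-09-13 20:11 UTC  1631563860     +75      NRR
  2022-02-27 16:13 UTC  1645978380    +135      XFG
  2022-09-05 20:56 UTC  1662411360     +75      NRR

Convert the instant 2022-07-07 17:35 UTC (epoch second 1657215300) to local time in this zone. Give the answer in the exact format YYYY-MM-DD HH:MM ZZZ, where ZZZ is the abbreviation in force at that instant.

Query: 2022-07-07 17:35 UTC
Rule 4/5 (XFG, +02:15): 2022-02-27 16:13 UTC ≤ query < 2022-09-05 20:56 UTC
17·60 + 35 + 135 = 1190 min
1190 = 0·1440 + 1190; 1190 = 19·60 + 50 → 19:50, same day
→ 2022-07-07 19:50 XFG

2022-07-07 19:50 XFG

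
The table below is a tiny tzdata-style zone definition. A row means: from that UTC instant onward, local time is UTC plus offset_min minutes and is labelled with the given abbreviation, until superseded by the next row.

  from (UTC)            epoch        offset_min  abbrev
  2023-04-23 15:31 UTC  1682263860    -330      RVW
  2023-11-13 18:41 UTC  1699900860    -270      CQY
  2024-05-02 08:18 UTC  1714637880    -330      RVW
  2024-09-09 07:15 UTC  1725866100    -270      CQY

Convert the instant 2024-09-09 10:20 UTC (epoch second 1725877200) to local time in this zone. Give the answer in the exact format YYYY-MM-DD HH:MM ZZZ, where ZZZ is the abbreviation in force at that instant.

Query: 2024-09-09 10:20 UTC
Rule 4/4 (CQY, -04:30): 2024-09-09 07:15 UTC ≤ query < +∞
10·60 + 20 - 270 = 350 min
350 = 0·1440 + 350; 350 = 5·60 + 50 → 05:50, same day
→ 2024-09-09 05:50 CQY

2024-09-09 05:50 CQY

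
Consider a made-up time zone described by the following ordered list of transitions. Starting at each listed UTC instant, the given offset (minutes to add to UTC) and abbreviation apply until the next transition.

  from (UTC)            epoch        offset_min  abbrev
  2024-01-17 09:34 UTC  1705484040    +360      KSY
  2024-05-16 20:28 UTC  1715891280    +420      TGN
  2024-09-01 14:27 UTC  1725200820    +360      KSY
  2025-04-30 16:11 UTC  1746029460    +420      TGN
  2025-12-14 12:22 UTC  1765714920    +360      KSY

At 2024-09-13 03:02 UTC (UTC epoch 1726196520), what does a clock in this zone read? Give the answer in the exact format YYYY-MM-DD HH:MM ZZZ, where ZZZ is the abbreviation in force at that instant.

2024-09-13 09:02 KSY

Query: 2024-09-13 03:02 UTC
Rule 3/5 (KSY, +06:00): 2024-09-01 14:27 UTC ≤ query < 2025-04-30 16:11 UTC
3·60 + 2 + 360 = 542 min
542 = 0·1440 + 542; 542 = 9·60 + 2 → 09:02, same day
→ 2024-09-13 09:02 KSY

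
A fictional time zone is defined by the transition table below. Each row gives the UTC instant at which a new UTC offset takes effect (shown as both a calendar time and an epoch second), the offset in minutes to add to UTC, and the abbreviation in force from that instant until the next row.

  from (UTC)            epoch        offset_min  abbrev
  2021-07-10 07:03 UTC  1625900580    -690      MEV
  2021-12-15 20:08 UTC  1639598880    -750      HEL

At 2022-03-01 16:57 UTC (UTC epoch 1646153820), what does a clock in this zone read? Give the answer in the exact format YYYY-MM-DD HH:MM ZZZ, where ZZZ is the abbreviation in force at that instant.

Query: 2022-03-01 16:57 UTC
Rule 2/2 (HEL, -12:30): 2021-12-15 20:08 UTC ≤ query < +∞
16·60 + 57 - 750 = 267 min
267 = 0·1440 + 267; 267 = 4·60 + 27 → 04:27, same day
→ 2022-03-01 04:27 HEL

2022-03-01 04:27 HEL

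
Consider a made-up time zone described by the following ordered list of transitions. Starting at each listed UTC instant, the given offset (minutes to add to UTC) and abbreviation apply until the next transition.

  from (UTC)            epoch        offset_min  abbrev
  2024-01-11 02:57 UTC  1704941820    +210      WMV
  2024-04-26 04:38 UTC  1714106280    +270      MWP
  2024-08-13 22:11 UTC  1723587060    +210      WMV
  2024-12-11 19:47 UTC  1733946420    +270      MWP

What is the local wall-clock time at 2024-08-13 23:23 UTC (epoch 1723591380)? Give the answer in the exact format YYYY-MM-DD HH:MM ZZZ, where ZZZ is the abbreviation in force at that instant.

2024-08-14 02:53 WMV

Query: 2024-08-13 23:23 UTC
Rule 3/4 (WMV, +03:30): 2024-08-13 22:11 UTC ≤ query < 2024-12-11 19:47 UTC
23·60 + 23 + 210 = 1613 min
1613 = 1·1440 + 173; 173 = 2·60 + 53 → 02:53, 2024-08-13 + 1 day = 2024-08-14
→ 2024-08-14 02:53 WMV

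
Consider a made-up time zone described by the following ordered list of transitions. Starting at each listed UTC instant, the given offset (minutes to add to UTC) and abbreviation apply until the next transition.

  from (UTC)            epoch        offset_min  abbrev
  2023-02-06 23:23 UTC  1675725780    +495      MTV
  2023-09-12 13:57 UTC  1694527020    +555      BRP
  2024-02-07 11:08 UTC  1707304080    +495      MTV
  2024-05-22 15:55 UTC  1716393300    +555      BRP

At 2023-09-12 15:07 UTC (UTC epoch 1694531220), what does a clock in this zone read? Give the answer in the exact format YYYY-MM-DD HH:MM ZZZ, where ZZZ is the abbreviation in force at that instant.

Query: 2023-09-12 15:07 UTC
Rule 2/4 (BRP, +09:15): 2023-09-12 13:57 UTC ≤ query < 2024-02-07 11:08 UTC
15·60 + 7 + 555 = 1462 min
1462 = 1·1440 + 22; 22 = 0·60 + 22 → 00:22, 2023-09-12 + 1 day = 2023-09-13
→ 2023-09-13 00:22 BRP

2023-09-13 00:22 BRP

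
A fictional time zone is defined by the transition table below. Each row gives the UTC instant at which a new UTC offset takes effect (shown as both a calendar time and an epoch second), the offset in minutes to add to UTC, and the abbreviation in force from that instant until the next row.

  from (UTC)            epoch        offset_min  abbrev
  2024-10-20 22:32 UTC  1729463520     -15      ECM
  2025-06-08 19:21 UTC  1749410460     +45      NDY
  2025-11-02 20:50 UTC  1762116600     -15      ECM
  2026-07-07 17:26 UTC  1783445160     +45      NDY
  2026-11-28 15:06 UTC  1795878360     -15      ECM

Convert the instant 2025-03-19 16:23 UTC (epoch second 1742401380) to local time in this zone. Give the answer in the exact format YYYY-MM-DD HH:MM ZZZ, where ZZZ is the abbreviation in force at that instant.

2025-03-19 16:08 ECM

Query: 2025-03-19 16:23 UTC
Rule 1/5 (ECM, -00:15): 2024-10-20 22:32 UTC ≤ query < 2025-06-08 19:21 UTC
16·60 + 23 - 15 = 968 min
968 = 0·1440 + 968; 968 = 16·60 + 8 → 16:08, same day
→ 2025-03-19 16:08 ECM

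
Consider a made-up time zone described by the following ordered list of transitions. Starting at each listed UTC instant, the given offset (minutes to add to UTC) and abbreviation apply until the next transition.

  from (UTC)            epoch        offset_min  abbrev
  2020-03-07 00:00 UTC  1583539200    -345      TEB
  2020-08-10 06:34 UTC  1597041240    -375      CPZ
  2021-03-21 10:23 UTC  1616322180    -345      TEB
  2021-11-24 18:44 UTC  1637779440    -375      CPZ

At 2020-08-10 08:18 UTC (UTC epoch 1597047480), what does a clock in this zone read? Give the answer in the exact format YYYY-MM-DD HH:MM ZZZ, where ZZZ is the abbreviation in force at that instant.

Query: 2020-08-10 08:18 UTC
Rule 2/4 (CPZ, -06:15): 2020-08-10 06:34 UTC ≤ query < 2021-03-21 10:23 UTC
8·60 + 18 - 375 = 123 min
123 = 0·1440 + 123; 123 = 2·60 + 3 → 02:03, same day
→ 2020-08-10 02:03 CPZ

2020-08-10 02:03 CPZ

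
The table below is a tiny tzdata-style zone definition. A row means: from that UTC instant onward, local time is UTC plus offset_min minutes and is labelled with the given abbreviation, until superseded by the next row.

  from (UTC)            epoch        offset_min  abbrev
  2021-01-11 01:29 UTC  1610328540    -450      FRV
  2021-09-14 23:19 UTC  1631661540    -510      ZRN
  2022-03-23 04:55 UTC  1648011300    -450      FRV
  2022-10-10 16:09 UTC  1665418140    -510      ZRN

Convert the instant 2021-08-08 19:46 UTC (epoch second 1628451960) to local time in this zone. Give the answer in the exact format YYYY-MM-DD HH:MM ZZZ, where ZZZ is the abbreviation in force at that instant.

2021-08-08 12:16 FRV

Query: 2021-08-08 19:46 UTC
Rule 1/4 (FRV, -07:30): 2021-01-11 01:29 UTC ≤ query < 2021-09-14 23:19 UTC
19·60 + 46 - 450 = 736 min
736 = 0·1440 + 736; 736 = 12·60 + 16 → 12:16, same day
→ 2021-08-08 12:16 FRV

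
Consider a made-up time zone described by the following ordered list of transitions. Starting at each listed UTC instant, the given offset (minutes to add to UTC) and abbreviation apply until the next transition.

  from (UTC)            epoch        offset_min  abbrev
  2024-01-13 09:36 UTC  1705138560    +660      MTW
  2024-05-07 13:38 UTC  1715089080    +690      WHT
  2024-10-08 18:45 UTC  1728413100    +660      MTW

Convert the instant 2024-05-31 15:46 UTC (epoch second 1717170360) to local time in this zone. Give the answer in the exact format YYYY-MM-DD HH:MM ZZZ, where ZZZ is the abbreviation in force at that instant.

2024-06-01 03:16 WHT

Query: 2024-05-31 15:46 UTC
Rule 2/3 (WHT, +11:30): 2024-05-07 13:38 UTC ≤ query < 2024-10-08 18:45 UTC
15·60 + 46 + 690 = 1636 min
1636 = 1·1440 + 196; 196 = 3·60 + 16 → 03:16, 2024-05-31 + 1 day = 2024-06-01
→ 2024-06-01 03:16 WHT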